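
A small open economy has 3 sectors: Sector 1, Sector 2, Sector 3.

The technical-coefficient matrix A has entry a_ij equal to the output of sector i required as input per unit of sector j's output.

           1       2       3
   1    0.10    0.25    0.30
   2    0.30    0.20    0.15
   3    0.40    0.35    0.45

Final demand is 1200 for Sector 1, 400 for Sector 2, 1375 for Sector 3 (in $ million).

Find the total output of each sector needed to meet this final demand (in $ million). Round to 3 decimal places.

I − A =
  [   0.90    -0.25    -0.30]
  [  -0.30     0.80    -0.15]
  [  -0.40    -0.35     0.55]
Cofactors of I−A, C_ij = (−1)^(i+j)·(minor ij) (rows/columns in the sector order above):
  C_11 = (0.80)(0.55) − (-0.15)(-0.35) = 0.3875
  C_12 = −[(-0.30)(0.55) − (-0.15)(-0.40)] = 0.2250
  C_13 = (-0.30)(-0.35) − (0.80)(-0.40) = 0.4250
  C_21 = −[(-0.25)(0.55) − (-0.30)(-0.35)] = 0.2425
  C_22 = (0.90)(0.55) − (-0.30)(-0.40) = 0.3750
  C_23 = −[(0.90)(-0.35) − (-0.25)(-0.40)] = 0.4150
  C_31 = (-0.25)(-0.15) − (-0.30)(0.80) = 0.2775
  C_32 = −[(0.90)(-0.15) − (-0.30)(-0.30)] = 0.2250
  C_33 = (0.90)(0.80) − (-0.25)(-0.30) = 0.6450
det(I−A) = Σ_j (I−A)_1j·C_1j = (0.90)(0.3875) + (-0.25)(0.2250) + (-0.30)(0.4250) = 0.1650
adj(I−A) = Cᵀ =
  [ 0.3875   0.2425   0.2775]
  [ 0.2250   0.3750   0.2250]
  [ 0.4250   0.4150   0.6450]
(I − A)⁻¹ = adj(I−A) / det(I−A) ≈
  [   2.3485     1.4697     1.6818]
  [   1.3636     2.2727     1.3636]
  [   2.5758     2.5152     3.9091]
x = (I − A)⁻¹ d = adj(I−A)·d / det(I−A), with det(I−A) = 0.1650:
  x_1 = (0.3875·1200 + 0.2425·400 + 0.2775·1375) / 0.1650 = 943.5625 / 0.1650 ≈ 5718.561
  x_2 = (0.2250·1200 + 0.3750·400 + 0.2250·1375) / 0.1650 = 729.375 / 0.1650 ≈ 4420.455
  x_3 = (0.4250·1200 + 0.4150·400 + 0.6450·1375) / 0.1650 = 1562.875 / 0.1650 ≈ 9471.970

x_1 = 5718.561, x_2 = 4420.455, x_3 = 9471.970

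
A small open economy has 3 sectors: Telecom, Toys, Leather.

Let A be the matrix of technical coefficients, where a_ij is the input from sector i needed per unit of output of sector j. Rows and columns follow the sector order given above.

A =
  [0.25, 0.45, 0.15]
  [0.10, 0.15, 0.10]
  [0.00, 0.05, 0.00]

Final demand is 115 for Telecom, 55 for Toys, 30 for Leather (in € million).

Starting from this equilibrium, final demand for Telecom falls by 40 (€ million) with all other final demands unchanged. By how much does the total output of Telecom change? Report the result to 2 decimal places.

I − A =
  [   0.75    -0.45    -0.15]
  [  -0.10     0.85    -0.10]
  [   0.00    -0.05     1.00]
Cofactors of I−A, C_ij = (−1)^(i+j)·(minor ij) (rows/columns in the sector order above):
  C_11 = (0.85)(1.00) − (-0.10)(-0.05) = 0.8450
  C_12 = −[(-0.10)(1.00) − (-0.10)(0.00)] = 0.1000
  C_13 = (-0.10)(-0.05) − (0.85)(0.00) = 0.0050
  C_21 = −[(-0.45)(1.00) − (-0.15)(-0.05)] = 0.4575
  C_22 = (0.75)(1.00) − (-0.15)(0.00) = 0.7500
  C_23 = −[(0.75)(-0.05) − (-0.45)(0.00)] = 0.0375
  C_31 = (-0.45)(-0.10) − (-0.15)(0.85) = 0.1725
  C_32 = −[(0.75)(-0.10) − (-0.15)(-0.10)] = 0.0900
  C_33 = (0.75)(0.85) − (-0.45)(-0.10) = 0.5925
det(I−A) = Σ_j (I−A)_1j·C_1j = (0.75)(0.8450) + (-0.45)(0.1000) + (-0.15)(0.0050) = 0.5880
adj(I−A) = Cᵀ =
  [ 0.8450   0.4575   0.1725]
  [ 0.1000   0.7500   0.0900]
  [ 0.0050   0.0375   0.5925]
(I − A)⁻¹ = adj(I−A) / det(I−A) ≈
  [   1.4371     0.7781     0.2934]
  [   0.1701     1.2755     0.1531]
  [   0.0085     0.0638     1.0077]
Δx = (I − A)⁻¹ Δd with Δd having -40 in the Telecom component and 0 elsewhere.
So Δx_1 = L_11 · (-40), where L_11 = adj(I−A)_11 / det(I−A) = 0.8450 / 0.5880.
Δx_1 = 0.8450 × (-40) / 0.5880 = -33.80 / 0.5880 ≈ -57.48.

Δx_1 = -57.48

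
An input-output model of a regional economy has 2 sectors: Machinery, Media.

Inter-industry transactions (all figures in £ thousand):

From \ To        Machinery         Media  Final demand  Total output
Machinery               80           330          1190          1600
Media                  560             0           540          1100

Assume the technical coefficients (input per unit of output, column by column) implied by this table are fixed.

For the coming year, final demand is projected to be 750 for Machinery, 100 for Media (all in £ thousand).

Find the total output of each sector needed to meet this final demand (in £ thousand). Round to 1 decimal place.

Technical coefficients a_ij = z_ij / X_j:
  a_11 = 80/1600 = 0.05, a_21 = 560/1600 = 0.35
  a_12 = 330/1100 = 0.30, a_22 = 0/1100 = 0.00
I − A =
  [   0.95    -0.30]
  [  -0.35     1.00]
det(I−A) = (0.95)(1.00) − (-0.30)(-0.35) = 0.8450
adj(I−A) = [[1.00, 0.30], [0.35, 0.95]]
(I − A)⁻¹ = adj(I−A) / det(I−A) ≈
  [   1.1834     0.3550]
  [   0.4142     1.1243]
x = (I − A)⁻¹ d = adj(I−A)·d / det(I−A), with det(I−A) = 0.8450:
  x_1 = (1.00·750 + 0.30·100) / 0.8450 = 780.00 / 0.8450 ≈ 923.1
  x_2 = (0.35·750 + 0.95·100) / 0.8450 = 357.50 / 0.8450 ≈ 423.1

x_1 = 923.1, x_2 = 423.1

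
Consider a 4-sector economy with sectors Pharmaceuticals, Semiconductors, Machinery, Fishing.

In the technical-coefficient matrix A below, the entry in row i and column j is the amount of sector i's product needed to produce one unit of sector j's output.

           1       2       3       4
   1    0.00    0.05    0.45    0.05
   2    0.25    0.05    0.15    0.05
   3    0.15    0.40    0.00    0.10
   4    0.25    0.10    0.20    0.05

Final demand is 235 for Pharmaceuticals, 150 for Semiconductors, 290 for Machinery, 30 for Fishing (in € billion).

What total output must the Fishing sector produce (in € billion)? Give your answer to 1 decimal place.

x_4 = 330.5

I − A =
  [   1.00    -0.05    -0.45    -0.05]
  [  -0.25     0.95    -0.15    -0.05]
  [  -0.15    -0.40     1.00    -0.10]
  [  -0.25    -0.10    -0.20     0.95]
Compute the cofactors C_ij = (−1)^(i+j)·(3×3 minor ij) of I−A; the adjugate is their transpose:
adj(I−A) = Cᵀ =
  [ 0.816000   0.231000   0.421750   0.099500]
  [ 0.271625   0.840625   0.265625   0.086500]
  [ 0.260875   0.394125   0.871875   0.126250]
  [ 0.298250   0.232250   0.322500   0.767250]
det(I−A) = Σ_j (I−A)_1j·C_1j = (1.00)(0.816000) + (-0.05)(0.271625) + (-0.45)(0.260875) + (-0.05)(0.298250) = 0.6701125
(I − A)⁻¹ = adj(I−A) / det(I−A) ≈
  [   1.2177     0.3447     0.6294     0.1485]
  [   0.4053     1.2545     0.3964     0.1291]
  [   0.3893     0.5881     1.3011     0.1884]
  [   0.4451     0.3466     0.4813     1.1450]
x = (I − A)⁻¹ d = adj(I−A)·d / det(I−A), with det(I−A) = 0.6701125:
  x_1 = (0.816000·235 + 0.231000·150 + 0.421750·290 + 0.099500·30) / 0.6701125 = 351.7025 / 0.6701125 ≈ 524.8
  x_2 = (0.271625·235 + 0.840625·150 + 0.265625·290 + 0.086500·30) / 0.6701125 = 269.551875 / 0.6701125 ≈ 402.2
  x_3 = (0.260875·235 + 0.394125·150 + 0.871875·290 + 0.126250·30) / 0.6701125 = 377.055625 / 0.6701125 ≈ 562.7
  x_4 = (0.298250·235 + 0.232250·150 + 0.322500·290 + 0.767250·30) / 0.6701125 = 221.46875 / 0.6701125 ≈ 330.5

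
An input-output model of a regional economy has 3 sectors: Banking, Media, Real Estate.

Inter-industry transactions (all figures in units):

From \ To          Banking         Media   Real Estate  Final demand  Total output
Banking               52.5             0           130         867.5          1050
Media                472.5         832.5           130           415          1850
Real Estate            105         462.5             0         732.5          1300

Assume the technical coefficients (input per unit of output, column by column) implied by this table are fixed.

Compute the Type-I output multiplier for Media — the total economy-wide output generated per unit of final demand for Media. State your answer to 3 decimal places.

m_M = 2.495

Technical coefficients a_ij = z_ij / X_j:
  a_BB = 52.5/1050 = 0.05, a_MB = 472.5/1050 = 0.45, a_RB = 105/1050 = 0.10
  a_BM = 0/1850 = 0.00, a_MM = 832.5/1850 = 0.45, a_RM = 462.5/1850 = 0.25
  a_BR = 130/1300 = 0.10, a_MR = 130/1300 = 0.10, a_RR = 0/1300 = 0.00
I − A =
  [   0.95     0.00    -0.10]
  [  -0.45     0.55    -0.10]
  [  -0.10    -0.25     1.00]
Cofactors of I−A, C_ij = (−1)^(i+j)·(minor ij) (rows/columns in the sector order above):
  C_11 = (0.55)(1.00) − (-0.10)(-0.25) = 0.5250
  C_12 = −[(-0.45)(1.00) − (-0.10)(-0.10)] = 0.4600
  C_13 = (-0.45)(-0.25) − (0.55)(-0.10) = 0.1675
  C_21 = −[(0.00)(1.00) − (-0.10)(-0.25)] = 0.0250
  C_22 = (0.95)(1.00) − (-0.10)(-0.10) = 0.9400
  C_23 = −[(0.95)(-0.25) − (0.00)(-0.10)] = 0.2375
  C_31 = (0.00)(-0.10) − (-0.10)(0.55) = 0.0550
  C_32 = −[(0.95)(-0.10) − (-0.10)(-0.45)] = 0.1400
  C_33 = (0.95)(0.55) − (0.00)(-0.45) = 0.5225
det(I−A) = Σ_j (I−A)_1j·C_1j = (0.95)(0.5250) + (0.00)(0.4600) + (-0.10)(0.1675) = 0.4820
adj(I−A) = Cᵀ =
  [ 0.5250   0.0250   0.0550]
  [ 0.4600   0.9400   0.1400]
  [ 0.1675   0.2375   0.5225]
(I − A)⁻¹ = adj(I−A) / det(I−A) ≈
  [   1.0892     0.0519     0.1141]
  [   0.9544     1.9502     0.2905]
  [   0.3475     0.4927     1.0840]
The output multiplier for sector j is the column-j sum of the Leontief inverse (I − A)⁻¹ = adj(I−A) / det(I−A).
Column M of adj(I−A): (0.0250, 0.9400, 0.2375); det(I−A) = 0.4820.
m_M = (0.0250 + 0.9400 + 0.2375) / 0.4820 = 1.2025 / 0.4820 ≈ 2.495.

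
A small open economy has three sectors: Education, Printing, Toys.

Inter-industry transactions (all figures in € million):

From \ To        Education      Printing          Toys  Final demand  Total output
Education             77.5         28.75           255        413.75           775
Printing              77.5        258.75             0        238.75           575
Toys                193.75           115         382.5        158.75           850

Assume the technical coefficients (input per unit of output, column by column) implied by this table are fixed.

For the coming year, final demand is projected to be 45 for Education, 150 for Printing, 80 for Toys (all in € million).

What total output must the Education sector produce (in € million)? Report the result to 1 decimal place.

Technical coefficients a_ij = z_ij / X_j:
  a_EE = 77.5/775 = 0.10, a_PE = 77.5/775 = 0.10, a_TE = 193.75/775 = 0.25
  a_EP = 28.75/575 = 0.05, a_PP = 258.75/575 = 0.45, a_TP = 115/575 = 0.20
  a_ET = 255/850 = 0.30, a_PT = 0/850 = 0.00, a_TT = 382.5/850 = 0.45
I − A =
  [   0.90    -0.05    -0.30]
  [  -0.10     0.55     0.00]
  [  -0.25    -0.20     0.55]
Cofactors of I−A, C_ij = (−1)^(i+j)·(minor ij) (rows/columns in the sector order above):
  C_11 = (0.55)(0.55) − (0.00)(-0.20) = 0.3025
  C_12 = −[(-0.10)(0.55) − (0.00)(-0.25)] = 0.0550
  C_13 = (-0.10)(-0.20) − (0.55)(-0.25) = 0.1575
  C_21 = −[(-0.05)(0.55) − (-0.30)(-0.20)] = 0.0875
  C_22 = (0.90)(0.55) − (-0.30)(-0.25) = 0.4200
  C_23 = −[(0.90)(-0.20) − (-0.05)(-0.25)] = 0.1925
  C_31 = (-0.05)(0.00) − (-0.30)(0.55) = 0.1650
  C_32 = −[(0.90)(0.00) − (-0.30)(-0.10)] = 0.0300
  C_33 = (0.90)(0.55) − (-0.05)(-0.10) = 0.4900
det(I−A) = Σ_j (I−A)_1j·C_1j = (0.90)(0.3025) + (-0.05)(0.0550) + (-0.30)(0.1575) = 0.22225
adj(I−A) = Cᵀ =
  [ 0.3025   0.0875   0.1650]
  [ 0.0550   0.4200   0.0300]
  [ 0.1575   0.1925   0.4900]
(I − A)⁻¹ = adj(I−A) / det(I−A) ≈
  [   1.3611     0.3937     0.7424]
  [   0.2475     1.8898     0.1350]
  [   0.7087     0.8661     2.2047]
x = (I − A)⁻¹ d = adj(I−A)·d / det(I−A), with det(I−A) = 0.22225:
  x_E = (0.3025·45 + 0.0875·150 + 0.1650·80) / 0.22225 = 39.9375 / 0.22225 ≈ 179.7
  x_P = (0.0550·45 + 0.4200·150 + 0.0300·80) / 0.22225 = 67.875 / 0.22225 ≈ 305.4
  x_T = (0.1575·45 + 0.1925·150 + 0.4900·80) / 0.22225 = 75.1625 / 0.22225 ≈ 338.2

x_E = 179.7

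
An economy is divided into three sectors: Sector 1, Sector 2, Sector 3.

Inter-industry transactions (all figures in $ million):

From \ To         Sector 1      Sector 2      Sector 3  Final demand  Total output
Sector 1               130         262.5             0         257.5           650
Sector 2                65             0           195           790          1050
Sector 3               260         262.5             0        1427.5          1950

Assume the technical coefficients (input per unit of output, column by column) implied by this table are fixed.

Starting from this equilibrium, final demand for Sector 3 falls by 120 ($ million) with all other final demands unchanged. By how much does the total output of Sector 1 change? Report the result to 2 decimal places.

Technical coefficients a_ij = z_ij / X_j:
  a_11 = 130/650 = 0.20, a_21 = 65/650 = 0.10, a_31 = 260/650 = 0.40
  a_12 = 262.5/1050 = 0.25, a_22 = 0/1050 = 0.00, a_32 = 262.5/1050 = 0.25
  a_13 = 0/1950 = 0.00, a_23 = 195/1950 = 0.10, a_33 = 0/1950 = 0.00
I − A =
  [   0.80    -0.25     0.00]
  [  -0.10     1.00    -0.10]
  [  -0.40    -0.25     1.00]
Cofactors of I−A, C_ij = (−1)^(i+j)·(minor ij) (rows/columns in the sector order above):
  C_11 = (1.00)(1.00) − (-0.10)(-0.25) = 0.9750
  C_12 = −[(-0.10)(1.00) − (-0.10)(-0.40)] = 0.1400
  C_13 = (-0.10)(-0.25) − (1.00)(-0.40) = 0.4250
  C_21 = −[(-0.25)(1.00) − (0.00)(-0.25)] = 0.2500
  C_22 = (0.80)(1.00) − (0.00)(-0.40) = 0.8000
  C_23 = −[(0.80)(-0.25) − (-0.25)(-0.40)] = 0.3000
  C_31 = (-0.25)(-0.10) − (0.00)(1.00) = 0.0250
  C_32 = −[(0.80)(-0.10) − (0.00)(-0.10)] = 0.0800
  C_33 = (0.80)(1.00) − (-0.25)(-0.10) = 0.7750
det(I−A) = Σ_j (I−A)_1j·C_1j = (0.80)(0.9750) + (-0.25)(0.1400) + (0.00)(0.4250) = 0.7450
adj(I−A) = Cᵀ =
  [ 0.9750   0.2500   0.0250]
  [ 0.1400   0.8000   0.0800]
  [ 0.4250   0.3000   0.7750]
(I − A)⁻¹ = adj(I−A) / det(I−A) ≈
  [   1.3087     0.3356     0.0336]
  [   0.1879     1.0738     0.1074]
  [   0.5705     0.4027     1.0403]
Δx = (I − A)⁻¹ Δd with Δd having -120 in the Sector 3 component and 0 elsewhere.
So Δx_1 = L_13 · (-120), where L_13 = adj(I−A)_13 / det(I−A) = 0.0250 / 0.7450.
Δx_1 = 0.0250 × (-120) / 0.7450 = -3.00 / 0.7450 ≈ -4.03.

Δx_1 = -4.03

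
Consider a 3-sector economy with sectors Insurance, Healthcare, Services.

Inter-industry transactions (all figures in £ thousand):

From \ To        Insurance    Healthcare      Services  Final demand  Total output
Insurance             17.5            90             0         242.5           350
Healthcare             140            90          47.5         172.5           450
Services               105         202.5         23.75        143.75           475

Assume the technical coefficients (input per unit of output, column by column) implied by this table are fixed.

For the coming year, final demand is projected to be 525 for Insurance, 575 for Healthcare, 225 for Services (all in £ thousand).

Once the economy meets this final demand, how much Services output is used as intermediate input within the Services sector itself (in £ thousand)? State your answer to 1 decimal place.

z_SS = 54.7

Technical coefficients a_ij = z_ij / X_j:
  a_II = 17.5/350 = 0.05, a_HI = 140/350 = 0.40, a_SI = 105/350 = 0.30
  a_IH = 90/450 = 0.20, a_HH = 90/450 = 0.20, a_SH = 202.5/450 = 0.45
  a_IS = 0/475 = 0.00, a_HS = 47.5/475 = 0.10, a_SS = 23.75/475 = 0.05
I − A =
  [   0.95    -0.20     0.00]
  [  -0.40     0.80    -0.10]
  [  -0.30    -0.45     0.95]
Cofactors of I−A, C_ij = (−1)^(i+j)·(minor ij) (rows/columns in the sector order above):
  C_11 = (0.80)(0.95) − (-0.10)(-0.45) = 0.7150
  C_12 = −[(-0.40)(0.95) − (-0.10)(-0.30)] = 0.4100
  C_13 = (-0.40)(-0.45) − (0.80)(-0.30) = 0.4200
  C_21 = −[(-0.20)(0.95) − (0.00)(-0.45)] = 0.1900
  C_22 = (0.95)(0.95) − (0.00)(-0.30) = 0.9025
  C_23 = −[(0.95)(-0.45) − (-0.20)(-0.30)] = 0.4875
  C_31 = (-0.20)(-0.10) − (0.00)(0.80) = 0.0200
  C_32 = −[(0.95)(-0.10) − (0.00)(-0.40)] = 0.0950
  C_33 = (0.95)(0.80) − (-0.20)(-0.40) = 0.6800
det(I−A) = Σ_j (I−A)_1j·C_1j = (0.95)(0.7150) + (-0.20)(0.4100) + (0.00)(0.4200) = 0.59725
adj(I−A) = Cᵀ =
  [ 0.7150   0.1900   0.0200]
  [ 0.4100   0.9025   0.0950]
  [ 0.4200   0.4875   0.6800]
(I − A)⁻¹ = adj(I−A) / det(I−A) ≈
  [   1.1972     0.3181     0.0335]
  [   0.6865     1.5111     0.1591]
  [   0.7032     0.8162     1.1386]
First solve x = (I − A)⁻¹ d = adj(I−A)·d / det(I−A); in particular x_S = (0.4200·525 + 0.4875·575 + 0.6800·225) / 0.59725 = 653.8125 / 0.59725 ≈ 1094.705.
Intermediate flow from S to S: z_SS = a_SS · x_S = 0.05 × 653.8125 / 0.59725 = 32.690625 / 0.59725 ≈ 54.7.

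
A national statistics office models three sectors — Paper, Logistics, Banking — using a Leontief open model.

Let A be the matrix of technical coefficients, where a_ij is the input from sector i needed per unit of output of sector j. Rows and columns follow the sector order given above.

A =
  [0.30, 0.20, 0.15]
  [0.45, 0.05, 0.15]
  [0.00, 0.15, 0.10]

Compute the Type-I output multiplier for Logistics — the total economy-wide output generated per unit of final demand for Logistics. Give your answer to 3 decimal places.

I − A =
  [   0.70    -0.20    -0.15]
  [  -0.45     0.95    -0.15]
  [   0.00    -0.15     0.90]
Cofactors of I−A, C_ij = (−1)^(i+j)·(minor ij) (rows/columns in the sector order above):
  C_11 = (0.95)(0.90) − (-0.15)(-0.15) = 0.8325
  C_12 = −[(-0.45)(0.90) − (-0.15)(0.00)] = 0.4050
  C_13 = (-0.45)(-0.15) − (0.95)(0.00) = 0.0675
  C_21 = −[(-0.20)(0.90) − (-0.15)(-0.15)] = 0.2025
  C_22 = (0.70)(0.90) − (-0.15)(0.00) = 0.6300
  C_23 = −[(0.70)(-0.15) − (-0.20)(0.00)] = 0.1050
  C_31 = (-0.20)(-0.15) − (-0.15)(0.95) = 0.1725
  C_32 = −[(0.70)(-0.15) − (-0.15)(-0.45)] = 0.1725
  C_33 = (0.70)(0.95) − (-0.20)(-0.45) = 0.5750
det(I−A) = Σ_j (I−A)_1j·C_1j = (0.70)(0.8325) + (-0.20)(0.4050) + (-0.15)(0.0675) = 0.491625
adj(I−A) = Cᵀ =
  [ 0.8325   0.2025   0.1725]
  [ 0.4050   0.6300   0.1725]
  [ 0.0675   0.1050   0.5750]
(I − A)⁻¹ = adj(I−A) / det(I−A) ≈
  [   1.6934     0.4119     0.3509]
  [   0.8238     1.2815     0.3509]
  [   0.1373     0.2136     1.1696]
The output multiplier for sector j is the column-j sum of the Leontief inverse (I − A)⁻¹ = adj(I−A) / det(I−A).
Column 2 of adj(I−A): (0.2025, 0.6300, 0.1050); det(I−A) = 0.491625.
m_2 = (0.2025 + 0.6300 + 0.1050) / 0.491625 = 0.9375 / 0.491625 ≈ 1.907.

m_2 = 1.907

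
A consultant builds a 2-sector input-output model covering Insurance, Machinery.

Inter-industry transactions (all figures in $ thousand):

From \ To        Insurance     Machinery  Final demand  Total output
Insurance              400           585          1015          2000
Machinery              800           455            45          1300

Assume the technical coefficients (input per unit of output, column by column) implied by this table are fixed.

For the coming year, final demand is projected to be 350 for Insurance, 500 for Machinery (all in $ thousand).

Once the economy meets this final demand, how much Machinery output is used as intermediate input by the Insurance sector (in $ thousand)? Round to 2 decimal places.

Technical coefficients a_ij = z_ij / X_j:
  a_II = 400/2000 = 0.20, a_MI = 800/2000 = 0.40
  a_IM = 585/1300 = 0.45, a_MM = 455/1300 = 0.35
I − A =
  [   0.80    -0.45]
  [  -0.40     0.65]
det(I−A) = (0.80)(0.65) − (-0.45)(-0.40) = 0.3400
adj(I−A) = [[0.65, 0.45], [0.40, 0.80]]
(I − A)⁻¹ = adj(I−A) / det(I−A) ≈
  [   1.9118     1.3235]
  [   1.1765     2.3529]
First solve x = (I − A)⁻¹ d = adj(I−A)·d / det(I−A); in particular x_I = (0.65·350 + 0.45·500) / 0.3400 = 452.50 / 0.3400 ≈ 1330.8824.
Intermediate flow from M to I: z_MI = a_MI · x_I = 0.40 × 452.50 / 0.3400 = 181.00 / 0.3400 ≈ 532.35.

z_MI = 532.35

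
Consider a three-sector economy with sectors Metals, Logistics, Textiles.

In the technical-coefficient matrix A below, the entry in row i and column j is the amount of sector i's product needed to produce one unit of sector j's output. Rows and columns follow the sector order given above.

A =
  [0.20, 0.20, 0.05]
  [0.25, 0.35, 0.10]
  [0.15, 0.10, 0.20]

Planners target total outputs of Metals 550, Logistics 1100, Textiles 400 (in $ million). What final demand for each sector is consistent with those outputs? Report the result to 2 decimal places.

I − A =
  [   0.80    -0.20    -0.05]
  [  -0.25     0.65    -0.10]
  [  -0.15    -0.10     0.80]
d = (I − A) x:
  d_M = (+0.80)·550 + (-0.20)·1100 + (-0.05)·400 = 200.00
  d_L = (-0.25)·550 + (+0.65)·1100 + (-0.10)·400 = 537.50
  d_T = (-0.15)·550 + (-0.10)·1100 + (+0.80)·400 = 127.50

d_M = 200.00, d_L = 537.50, d_T = 127.50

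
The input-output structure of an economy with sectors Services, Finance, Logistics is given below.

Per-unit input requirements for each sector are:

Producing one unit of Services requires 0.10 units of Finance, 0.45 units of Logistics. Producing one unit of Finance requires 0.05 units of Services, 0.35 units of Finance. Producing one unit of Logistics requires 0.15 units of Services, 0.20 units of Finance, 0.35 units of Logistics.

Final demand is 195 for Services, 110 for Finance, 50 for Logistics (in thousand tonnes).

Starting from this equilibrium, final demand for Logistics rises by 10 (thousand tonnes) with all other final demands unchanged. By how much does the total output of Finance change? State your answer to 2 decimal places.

Δx_F = 5.80

I − A =
  [   1.00    -0.05    -0.15]
  [  -0.10     0.65    -0.20]
  [  -0.45     0.00     0.65]
Cofactors of I−A, C_ij = (−1)^(i+j)·(minor ij) (rows/columns in the sector order above):
  C_11 = (0.65)(0.65) − (-0.20)(0.00) = 0.4225
  C_12 = −[(-0.10)(0.65) − (-0.20)(-0.45)] = 0.1550
  C_13 = (-0.10)(0.00) − (0.65)(-0.45) = 0.2925
  C_21 = −[(-0.05)(0.65) − (-0.15)(0.00)] = 0.0325
  C_22 = (1.00)(0.65) − (-0.15)(-0.45) = 0.5825
  C_23 = −[(1.00)(0.00) − (-0.05)(-0.45)] = 0.0225
  C_31 = (-0.05)(-0.20) − (-0.15)(0.65) = 0.1075
  C_32 = −[(1.00)(-0.20) − (-0.15)(-0.10)] = 0.2150
  C_33 = (1.00)(0.65) − (-0.05)(-0.10) = 0.6450
det(I−A) = Σ_j (I−A)_1j·C_1j = (1.00)(0.4225) + (-0.05)(0.1550) + (-0.15)(0.2925) = 0.370875
adj(I−A) = Cᵀ =
  [ 0.4225   0.0325   0.1075]
  [ 0.1550   0.5825   0.2150]
  [ 0.2925   0.0225   0.6450]
(I − A)⁻¹ = adj(I−A) / det(I−A) ≈
  [   1.1392     0.0876     0.2899]
  [   0.4179     1.5706     0.5797]
  [   0.7887     0.0607     1.7391]
Δx = (I − A)⁻¹ Δd with Δd having +10 in the Logistics component and 0 elsewhere.
So Δx_F = L_FL · (+10), where L_FL = adj(I−A)_FL / det(I−A) = 0.2150 / 0.370875.
Δx_F = 0.2150 × (+10) / 0.370875 = 2.15 / 0.370875 ≈ 5.80.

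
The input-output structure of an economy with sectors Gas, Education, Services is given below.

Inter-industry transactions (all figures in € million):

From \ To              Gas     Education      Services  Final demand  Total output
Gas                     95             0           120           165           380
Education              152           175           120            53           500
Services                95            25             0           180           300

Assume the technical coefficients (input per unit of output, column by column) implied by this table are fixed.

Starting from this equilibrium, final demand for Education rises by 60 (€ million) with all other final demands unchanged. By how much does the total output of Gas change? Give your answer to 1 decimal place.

Technical coefficients a_ij = z_ij / X_j:
  a_11 = 95/380 = 0.25, a_21 = 152/380 = 0.40, a_31 = 95/380 = 0.25
  a_12 = 0/500 = 0.00, a_22 = 175/500 = 0.35, a_32 = 25/500 = 0.05
  a_13 = 120/300 = 0.40, a_23 = 120/300 = 0.40, a_33 = 0/300 = 0.00
I − A =
  [   0.75     0.00    -0.40]
  [  -0.40     0.65    -0.40]
  [  -0.25    -0.05     1.00]
Cofactors of I−A, C_ij = (−1)^(i+j)·(minor ij) (rows/columns in the sector order above):
  C_11 = (0.65)(1.00) − (-0.40)(-0.05) = 0.6300
  C_12 = −[(-0.40)(1.00) − (-0.40)(-0.25)] = 0.5000
  C_13 = (-0.40)(-0.05) − (0.65)(-0.25) = 0.1825
  C_21 = −[(0.00)(1.00) − (-0.40)(-0.05)] = 0.0200
  C_22 = (0.75)(1.00) − (-0.40)(-0.25) = 0.6500
  C_23 = −[(0.75)(-0.05) − (0.00)(-0.25)] = 0.0375
  C_31 = (0.00)(-0.40) − (-0.40)(0.65) = 0.2600
  C_32 = −[(0.75)(-0.40) − (-0.40)(-0.40)] = 0.4600
  C_33 = (0.75)(0.65) − (0.00)(-0.40) = 0.4875
det(I−A) = Σ_j (I−A)_1j·C_1j = (0.75)(0.6300) + (0.00)(0.5000) + (-0.40)(0.1825) = 0.3995
adj(I−A) = Cᵀ =
  [ 0.6300   0.0200   0.2600]
  [ 0.5000   0.6500   0.4600]
  [ 0.1825   0.0375   0.4875]
(I − A)⁻¹ = adj(I−A) / det(I−A) ≈
  [   1.5770     0.0501     0.6508]
  [   1.2516     1.6270     1.1514]
  [   0.4568     0.0939     1.2203]
Δx = (I − A)⁻¹ Δd with Δd having +60 in the Education component and 0 elsewhere.
So Δx_1 = L_12 · (+60), where L_12 = adj(I−A)_12 / det(I−A) = 0.0200 / 0.3995.
Δx_1 = 0.0200 × (+60) / 0.3995 = 1.20 / 0.3995 ≈ 3.0.

Δx_1 = 3.0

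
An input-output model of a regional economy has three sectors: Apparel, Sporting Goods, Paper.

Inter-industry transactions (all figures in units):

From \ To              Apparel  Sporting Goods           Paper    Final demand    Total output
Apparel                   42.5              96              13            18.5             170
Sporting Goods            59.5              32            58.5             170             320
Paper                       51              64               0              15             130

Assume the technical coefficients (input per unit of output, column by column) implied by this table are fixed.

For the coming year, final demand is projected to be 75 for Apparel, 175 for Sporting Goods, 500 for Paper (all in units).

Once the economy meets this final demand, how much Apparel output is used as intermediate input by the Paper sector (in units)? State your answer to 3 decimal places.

Technical coefficients a_ij = z_ij / X_j:
  a_AA = 42.5/170 = 0.25, a_SA = 59.5/170 = 0.35, a_PA = 51/170 = 0.30
  a_AS = 96/320 = 0.30, a_SS = 32/320 = 0.10, a_PS = 64/320 = 0.20
  a_AP = 13/130 = 0.10, a_SP = 58.5/130 = 0.45, a_PP = 0/130 = 0.00
I − A =
  [   0.75    -0.30    -0.10]
  [  -0.35     0.90    -0.45]
  [  -0.30    -0.20     1.00]
Cofactors of I−A, C_ij = (−1)^(i+j)·(minor ij) (rows/columns in the sector order above):
  C_11 = (0.90)(1.00) − (-0.45)(-0.20) = 0.8100
  C_12 = −[(-0.35)(1.00) − (-0.45)(-0.30)] = 0.4850
  C_13 = (-0.35)(-0.20) − (0.90)(-0.30) = 0.3400
  C_21 = −[(-0.30)(1.00) − (-0.10)(-0.20)] = 0.3200
  C_22 = (0.75)(1.00) − (-0.10)(-0.30) = 0.7200
  C_23 = −[(0.75)(-0.20) − (-0.30)(-0.30)] = 0.2400
  C_31 = (-0.30)(-0.45) − (-0.10)(0.90) = 0.2250
  C_32 = −[(0.75)(-0.45) − (-0.10)(-0.35)] = 0.3725
  C_33 = (0.75)(0.90) − (-0.30)(-0.35) = 0.5700
det(I−A) = Σ_j (I−A)_1j·C_1j = (0.75)(0.8100) + (-0.30)(0.4850) + (-0.10)(0.3400) = 0.4280
adj(I−A) = Cᵀ =
  [ 0.8100   0.3200   0.2250]
  [ 0.4850   0.7200   0.3725]
  [ 0.3400   0.2400   0.5700]
(I − A)⁻¹ = adj(I−A) / det(I−A) ≈
  [   1.8925     0.7477     0.5257]
  [   1.1332     1.6822     0.8703]
  [   0.7944     0.5607     1.3318]
First solve x = (I − A)⁻¹ d = adj(I−A)·d / det(I−A); in particular x_P = (0.3400·75 + 0.2400·175 + 0.5700·500) / 0.4280 = 352.50 / 0.4280 ≈ 823.59813.
Intermediate flow from A to P: z_AP = a_AP · x_P = 0.10 × 352.50 / 0.4280 = 35.25 / 0.4280 ≈ 82.360.

z_AP = 82.360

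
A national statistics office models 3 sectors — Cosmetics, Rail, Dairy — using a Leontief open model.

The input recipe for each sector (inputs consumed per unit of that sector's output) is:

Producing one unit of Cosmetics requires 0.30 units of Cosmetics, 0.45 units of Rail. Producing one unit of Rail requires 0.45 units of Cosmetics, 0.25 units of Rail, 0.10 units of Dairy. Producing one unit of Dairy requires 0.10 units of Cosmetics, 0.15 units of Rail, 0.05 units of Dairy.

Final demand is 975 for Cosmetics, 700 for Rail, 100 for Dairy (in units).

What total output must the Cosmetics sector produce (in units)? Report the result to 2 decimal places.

x_1 = 3433.93

I − A =
  [   0.70    -0.45    -0.10]
  [  -0.45     0.75    -0.15]
  [   0.00    -0.10     0.95]
Cofactors of I−A, C_ij = (−1)^(i+j)·(minor ij) (rows/columns in the sector order above):
  C_11 = (0.75)(0.95) − (-0.15)(-0.10) = 0.6975
  C_12 = −[(-0.45)(0.95) − (-0.15)(0.00)] = 0.4275
  C_13 = (-0.45)(-0.10) − (0.75)(0.00) = 0.0450
  C_21 = −[(-0.45)(0.95) − (-0.10)(-0.10)] = 0.4375
  C_22 = (0.70)(0.95) − (-0.10)(0.00) = 0.6650
  C_23 = −[(0.70)(-0.10) − (-0.45)(0.00)] = 0.0700
  C_31 = (-0.45)(-0.15) − (-0.10)(0.75) = 0.1425
  C_32 = −[(0.70)(-0.15) − (-0.10)(-0.45)] = 0.1500
  C_33 = (0.70)(0.75) − (-0.45)(-0.45) = 0.3225
det(I−A) = Σ_j (I−A)_1j·C_1j = (0.70)(0.6975) + (-0.45)(0.4275) + (-0.10)(0.0450) = 0.291375
adj(I−A) = Cᵀ =
  [ 0.6975   0.4375   0.1425]
  [ 0.4275   0.6650   0.1500]
  [ 0.0450   0.0700   0.3225]
(I − A)⁻¹ = adj(I−A) / det(I−A) ≈
  [   2.3938     1.5015     0.4891]
  [   1.4672     2.2823     0.5148]
  [   0.1544     0.2402     1.1068]
x = (I − A)⁻¹ d = adj(I−A)·d / det(I−A), with det(I−A) = 0.291375:
  x_1 = (0.6975·975 + 0.4375·700 + 0.1425·100) / 0.291375 = 1000.5625 / 0.291375 ≈ 3433.93
  x_2 = (0.4275·975 + 0.6650·700 + 0.1500·100) / 0.291375 = 897.3125 / 0.291375 ≈ 3079.58
  x_3 = (0.0450·975 + 0.0700·700 + 0.3225·100) / 0.291375 = 125.125 / 0.291375 ≈ 429.43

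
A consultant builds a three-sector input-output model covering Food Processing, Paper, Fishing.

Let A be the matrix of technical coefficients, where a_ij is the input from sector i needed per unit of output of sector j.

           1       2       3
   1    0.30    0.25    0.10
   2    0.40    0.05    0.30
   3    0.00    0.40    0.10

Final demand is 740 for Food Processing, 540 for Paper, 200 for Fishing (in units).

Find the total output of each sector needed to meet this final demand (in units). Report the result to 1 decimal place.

I − A =
  [   0.70    -0.25    -0.10]
  [  -0.40     0.95    -0.30]
  [   0.00    -0.40     0.90]
Cofactors of I−A, C_ij = (−1)^(i+j)·(minor ij) (rows/columns in the sector order above):
  C_11 = (0.95)(0.90) − (-0.30)(-0.40) = 0.7350
  C_12 = −[(-0.40)(0.90) − (-0.30)(0.00)] = 0.3600
  C_13 = (-0.40)(-0.40) − (0.95)(0.00) = 0.1600
  C_21 = −[(-0.25)(0.90) − (-0.10)(-0.40)] = 0.2650
  C_22 = (0.70)(0.90) − (-0.10)(0.00) = 0.6300
  C_23 = −[(0.70)(-0.40) − (-0.25)(0.00)] = 0.2800
  C_31 = (-0.25)(-0.30) − (-0.10)(0.95) = 0.1700
  C_32 = −[(0.70)(-0.30) − (-0.10)(-0.40)] = 0.2500
  C_33 = (0.70)(0.95) − (-0.25)(-0.40) = 0.5650
det(I−A) = Σ_j (I−A)_1j·C_1j = (0.70)(0.7350) + (-0.25)(0.3600) + (-0.10)(0.1600) = 0.4085
adj(I−A) = Cᵀ =
  [ 0.7350   0.2650   0.1700]
  [ 0.3600   0.6300   0.2500]
  [ 0.1600   0.2800   0.5650]
(I − A)⁻¹ = adj(I−A) / det(I−A) ≈
  [   1.7993     0.6487     0.4162]
  [   0.8813     1.5422     0.6120]
  [   0.3917     0.6854     1.3831]
x = (I − A)⁻¹ d = adj(I−A)·d / det(I−A), with det(I−A) = 0.4085:
  x_1 = (0.7350·740 + 0.2650·540 + 0.1700·200) / 0.4085 = 721.00 / 0.4085 ≈ 1765.0
  x_2 = (0.3600·740 + 0.6300·540 + 0.2500·200) / 0.4085 = 656.60 / 0.4085 ≈ 1607.3
  x_3 = (0.1600·740 + 0.2800·540 + 0.5650·200) / 0.4085 = 382.60 / 0.4085 ≈ 936.6

x_1 = 1765.0, x_2 = 1607.3, x_3 = 936.6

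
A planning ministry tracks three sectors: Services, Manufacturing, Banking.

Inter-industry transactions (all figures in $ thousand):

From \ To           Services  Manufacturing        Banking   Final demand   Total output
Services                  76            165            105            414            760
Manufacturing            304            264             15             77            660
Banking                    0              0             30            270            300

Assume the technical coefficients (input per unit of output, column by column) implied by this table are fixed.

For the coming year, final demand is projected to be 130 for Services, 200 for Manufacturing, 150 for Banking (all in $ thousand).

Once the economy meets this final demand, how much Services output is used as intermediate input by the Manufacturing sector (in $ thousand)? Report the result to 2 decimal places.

z_SM = 149.34

Technical coefficients a_ij = z_ij / X_j:
  a_SS = 76/760 = 0.10, a_MS = 304/760 = 0.40, a_BS = 0/760 = 0.00
  a_SM = 165/660 = 0.25, a_MM = 264/660 = 0.40, a_BM = 0/660 = 0.00
  a_SB = 105/300 = 0.35, a_MB = 15/300 = 0.05, a_BB = 30/300 = 0.10
I − A =
  [   0.90    -0.25    -0.35]
  [  -0.40     0.60    -0.05]
  [   0.00     0.00     0.90]
Cofactors of I−A, C_ij = (−1)^(i+j)·(minor ij) (rows/columns in the sector order above):
  C_11 = (0.60)(0.90) − (-0.05)(0.00) = 0.5400
  C_12 = −[(-0.40)(0.90) − (-0.05)(0.00)] = 0.3600
  C_13 = (-0.40)(0.00) − (0.60)(0.00) = 0.0000
  C_21 = −[(-0.25)(0.90) − (-0.35)(0.00)] = 0.2250
  C_22 = (0.90)(0.90) − (-0.35)(0.00) = 0.8100
  C_23 = −[(0.90)(0.00) − (-0.25)(0.00)] = 0.0000
  C_31 = (-0.25)(-0.05) − (-0.35)(0.60) = 0.2225
  C_32 = −[(0.90)(-0.05) − (-0.35)(-0.40)] = 0.1850
  C_33 = (0.90)(0.60) − (-0.25)(-0.40) = 0.4400
det(I−A) = Σ_j (I−A)_1j·C_1j = (0.90)(0.5400) + (-0.25)(0.3600) + (-0.35)(0.0000) = 0.3960
adj(I−A) = Cᵀ =
  [ 0.5400   0.2250   0.2225]
  [ 0.3600   0.8100   0.1850]
  [ 0.0000   0.0000   0.4400]
(I − A)⁻¹ = adj(I−A) / det(I−A) ≈
  [   1.3636     0.5682     0.5619]
  [   0.9091     2.0455     0.4672]
  [   0.0000     0.0000     1.1111]
First solve x = (I − A)⁻¹ d = adj(I−A)·d / det(I−A); in particular x_M = (0.3600·130 + 0.8100·200 + 0.1850·150) / 0.3960 = 236.55 / 0.3960 ≈ 597.3485.
Intermediate flow from S to M: z_SM = a_SM · x_M = 0.25 × 236.55 / 0.3960 = 59.1375 / 0.3960 ≈ 149.34.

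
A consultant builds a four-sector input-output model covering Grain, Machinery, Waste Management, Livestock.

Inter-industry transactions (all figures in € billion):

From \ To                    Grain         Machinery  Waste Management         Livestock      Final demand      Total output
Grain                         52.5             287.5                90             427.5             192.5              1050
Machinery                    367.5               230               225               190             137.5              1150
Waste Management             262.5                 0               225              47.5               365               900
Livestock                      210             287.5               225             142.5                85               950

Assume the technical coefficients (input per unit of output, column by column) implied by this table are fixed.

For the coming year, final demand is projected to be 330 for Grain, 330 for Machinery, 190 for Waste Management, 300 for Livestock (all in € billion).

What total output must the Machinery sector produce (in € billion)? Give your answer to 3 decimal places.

x_2 = 1795.476

Technical coefficients a_ij = z_ij / X_j:
  a_11 = 52.5/1050 = 0.05, a_21 = 367.5/1050 = 0.35, a_31 = 262.5/1050 = 0.25, a_41 = 210/1050 = 0.20
  a_12 = 287.5/1150 = 0.25, a_22 = 230/1150 = 0.20, a_32 = 0/1150 = 0.00, a_42 = 287.5/1150 = 0.25
  a_13 = 90/900 = 0.10, a_23 = 225/900 = 0.25, a_33 = 225/900 = 0.25, a_43 = 225/900 = 0.25
  a_14 = 427.5/950 = 0.45, a_24 = 190/950 = 0.20, a_34 = 47.5/950 = 0.05, a_44 = 142.5/950 = 0.15
I − A =
  [   0.95    -0.25    -0.10    -0.45]
  [  -0.35     0.80    -0.25    -0.20]
  [  -0.25     0.00     0.75    -0.05]
  [  -0.20    -0.25    -0.25     0.85]
Compute the cofactors C_ij = (−1)^(i+j)·(3×3 minor ij) of I−A; the adjugate is their transpose:
adj(I−A) = Cᵀ =
  [ 0.459375   0.241875   0.246750   0.314625]
  [ 0.316875   0.475875   0.300000   0.297375]
  [ 0.169875   0.095625   0.402750   0.136125]
  [ 0.251250   0.225000   0.264750   0.468750]
det(I−A) = Σ_j (I−A)_1j·C_1j = (0.95)(0.459375) + (-0.25)(0.316875) + (-0.10)(0.169875) + (-0.45)(0.251250) = 0.2271375
(I − A)⁻¹ = adj(I−A) / det(I−A) ≈
  [   2.0225     1.0649     1.0863     1.3852]
  [   1.3951     2.0951     1.3208     1.3092]
  [   0.7479     0.4210     1.7732     0.5993]
  [   1.1062     0.9906     1.1656     2.0637]
x = (I − A)⁻¹ d = adj(I−A)·d / det(I−A), with det(I−A) = 0.2271375:
  x_1 = (0.459375·330 + 0.241875·330 + 0.246750·190 + 0.314625·300) / 0.2271375 = 372.6825 / 0.2271375 ≈ 1640.779
  x_2 = (0.316875·330 + 0.475875·330 + 0.300000·190 + 0.297375·300) / 0.2271375 = 407.82 / 0.2271375 ≈ 1795.476
  x_3 = (0.169875·330 + 0.095625·330 + 0.402750·190 + 0.136125·300) / 0.2271375 = 204.975 / 0.2271375 ≈ 902.427
  x_4 = (0.251250·330 + 0.225000·330 + 0.264750·190 + 0.468750·300) / 0.2271375 = 348.09 / 0.2271375 ≈ 1532.508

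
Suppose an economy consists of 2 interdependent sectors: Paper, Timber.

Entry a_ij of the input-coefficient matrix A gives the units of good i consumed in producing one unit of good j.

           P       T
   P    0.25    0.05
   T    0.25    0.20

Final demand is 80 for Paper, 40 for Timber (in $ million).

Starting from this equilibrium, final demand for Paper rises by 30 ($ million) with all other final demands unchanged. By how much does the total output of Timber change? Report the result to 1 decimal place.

Δx_T = 12.8

I − A =
  [   0.75    -0.05]
  [  -0.25     0.80]
det(I−A) = (0.75)(0.80) − (-0.05)(-0.25) = 0.5875
adj(I−A) = [[0.80, 0.05], [0.25, 0.75]]
(I − A)⁻¹ = adj(I−A) / det(I−A) ≈
  [   1.3617     0.0851]
  [   0.4255     1.2766]
Δx = (I − A)⁻¹ Δd with Δd having +30 in the Paper component and 0 elsewhere.
So Δx_T = L_TP · (+30), where L_TP = adj(I−A)_TP / det(I−A) = 0.25 / 0.5875.
Δx_T = 0.25 × (+30) / 0.5875 = 7.50 / 0.5875 ≈ 12.8.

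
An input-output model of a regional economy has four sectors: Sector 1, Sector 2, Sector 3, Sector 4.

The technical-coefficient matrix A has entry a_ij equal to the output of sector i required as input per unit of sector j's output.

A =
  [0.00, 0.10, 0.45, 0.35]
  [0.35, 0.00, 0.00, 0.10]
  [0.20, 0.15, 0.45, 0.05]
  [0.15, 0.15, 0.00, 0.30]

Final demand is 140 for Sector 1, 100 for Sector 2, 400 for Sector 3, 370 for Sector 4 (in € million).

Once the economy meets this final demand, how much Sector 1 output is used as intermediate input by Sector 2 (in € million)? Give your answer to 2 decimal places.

z_12 = 58.68

I − A =
  [   1.00    -0.10    -0.45    -0.35]
  [  -0.35     1.00     0.00    -0.10]
  [  -0.20    -0.15     0.55    -0.05]
  [  -0.15    -0.15     0.00     0.70]
Compute the cofactors C_ij = (−1)^(i+j)·(3×3 minor ij) of I−A; the adjugate is their transpose:
adj(I−A) = Cᵀ =
  [ 0.376750   0.118000   0.308250   0.227250]
  [ 0.143000   0.289750   0.117000   0.121250]
  [ 0.186125   0.129875   0.588125   0.153625]
  [ 0.111375   0.087375   0.091125   0.417125]
det(I−A) = Σ_j (I−A)_1j·C_1j = (1.00)(0.376750) + (-0.10)(0.143000) + (-0.45)(0.186125) + (-0.35)(0.111375) = 0.2397125
(I − A)⁻¹ = adj(I−A) / det(I−A) ≈
  [   1.5717     0.4923     1.2859     0.9480]
  [   0.5965     1.2087     0.4881     0.5058]
  [   0.7765     0.5418     2.4535     0.6409]
  [   0.4646     0.3645     0.3801     1.7401]
First solve x = (I − A)⁻¹ d = adj(I−A)·d / det(I−A); in particular x_2 = (0.143000·140 + 0.289750·100 + 0.117000·400 + 0.121250·370) / 0.2397125 = 140.6575 / 0.2397125 ≈ 586.7758.
Intermediate flow from 1 to 2: z_12 = a_12 · x_2 = 0.10 × 140.6575 / 0.2397125 = 14.06575 / 0.2397125 ≈ 58.68.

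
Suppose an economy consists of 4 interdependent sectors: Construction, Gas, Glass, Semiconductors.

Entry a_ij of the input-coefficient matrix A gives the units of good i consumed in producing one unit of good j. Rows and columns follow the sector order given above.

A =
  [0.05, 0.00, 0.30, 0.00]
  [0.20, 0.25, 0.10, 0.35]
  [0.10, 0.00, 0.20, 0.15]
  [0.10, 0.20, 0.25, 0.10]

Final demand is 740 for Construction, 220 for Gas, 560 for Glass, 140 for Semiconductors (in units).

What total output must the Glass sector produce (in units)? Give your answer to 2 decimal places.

I − A =
  [   0.95     0.00    -0.30     0.00]
  [  -0.20     0.75    -0.10    -0.35]
  [  -0.10     0.00     0.80    -0.15]
  [  -0.10    -0.20    -0.25     0.90]
Compute the cofactors C_ij = (−1)^(i+j)·(3×3 minor ij) of I−A; the adjugate is their transpose:
adj(I−A) = Cᵀ =
  [ 0.452875   0.009000   0.181500   0.033750]
  [ 0.183750   0.616875   0.233125   0.278750]
  [ 0.077750   0.028500   0.574750   0.106875]
  [ 0.112750   0.146000   0.231625   0.547500]
det(I−A) = Σ_j (I−A)_1j·C_1j = (0.95)(0.452875) + (0.00)(0.183750) + (-0.30)(0.077750) + (0.00)(0.112750) = 0.40690625
(I − A)⁻¹ = adj(I−A) / det(I−A) ≈
  [   1.1130     0.0221     0.4460     0.0829]
  [   0.4516     1.5160     0.5729     0.6850]
  [   0.1911     0.0700     1.4125     0.2627]
  [   0.2771     0.3588     0.5692     1.3455]
x = (I − A)⁻¹ d = adj(I−A)·d / det(I−A), with det(I−A) = 0.40690625:
  x_1 = (0.452875·740 + 0.009000·220 + 0.181500·560 + 0.033750·140) / 0.40690625 = 443.4725 / 0.40690625 ≈ 1089.86
  x_2 = (0.183750·740 + 0.616875·220 + 0.233125·560 + 0.278750·140) / 0.40690625 = 441.2625 / 0.40690625 ≈ 1084.43
  x_3 = (0.077750·740 + 0.028500·220 + 0.574750·560 + 0.106875·140) / 0.40690625 = 400.6275 / 0.40690625 ≈ 984.57
  x_4 = (0.112750·740 + 0.146000·220 + 0.231625·560 + 0.547500·140) / 0.40690625 = 321.915 / 0.40690625 ≈ 791.13

x_3 = 984.57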